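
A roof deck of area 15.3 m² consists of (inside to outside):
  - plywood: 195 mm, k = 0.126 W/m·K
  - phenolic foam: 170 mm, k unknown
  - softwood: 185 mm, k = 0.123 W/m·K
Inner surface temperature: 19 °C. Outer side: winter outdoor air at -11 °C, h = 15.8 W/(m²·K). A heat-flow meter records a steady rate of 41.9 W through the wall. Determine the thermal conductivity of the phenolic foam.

Using the resistance-network approach (series):
R_plywood = L/(kA) = 0.195/(0.126×15.3) = 0.1012 K/W
R_softwood = L/(kA) = 0.185/(0.123×15.3) = 0.0983 K/W
R_outer film = 1/(h_o·A) = 1/(15.8×15.3) = 0.004137 K/W
Sum of known resistances R_other = 0.2036 K/W
Total R = ΔT/Q = 30/41.9 = 0.716 K/W
R_phenolic foam = R_total − R_other = 0.5124 K/W
k = L/(R·A) = 0.17/(0.5124×15.3)

k ≈ 0.0217 W/(m·K)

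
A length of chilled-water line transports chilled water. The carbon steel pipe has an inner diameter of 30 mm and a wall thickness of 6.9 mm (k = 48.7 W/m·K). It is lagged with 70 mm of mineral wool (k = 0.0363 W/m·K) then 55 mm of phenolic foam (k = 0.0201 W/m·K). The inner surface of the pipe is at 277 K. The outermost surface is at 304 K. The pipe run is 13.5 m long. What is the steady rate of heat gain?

Q ≈ 36.4 W

Radial resistances (cylindrical: R_cond = ln(r_o/r_i)/(2πkL), R_conv = 1/(h·2πrL)):
R_carbon steel pipe wall = ln(21.9/15)/(2π×48.7×13.5) = 9.161×10^-5 K/W
R_mineral wool = ln(91.9/21.9)/(2π×0.0363×13.5) = 0.4658 K/W
R_phenolic foam = ln(146.9/91.9)/(2π×0.0201×13.5) = 0.2751 K/W
R_total = 0.741 K/W
Q = ΔT/R_total = 27/0.741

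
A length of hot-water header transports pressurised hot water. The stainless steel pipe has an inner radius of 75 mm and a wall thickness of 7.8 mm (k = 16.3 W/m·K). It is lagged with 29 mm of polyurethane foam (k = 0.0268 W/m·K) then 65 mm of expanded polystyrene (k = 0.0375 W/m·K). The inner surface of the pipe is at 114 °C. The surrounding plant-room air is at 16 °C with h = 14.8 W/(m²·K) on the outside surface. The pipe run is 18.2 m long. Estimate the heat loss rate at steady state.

Q ≈ 471 W

For a radial system each layer contributes R = ln(r_out/r_in)/(2πkL); films add R = 1/(hA).
R_stainless steel pipe wall = ln(82.8/75)/(2π×16.3×18.2) = 5.308×10^-5 K/W
R_polyurethane foam = ln(111.8/82.8)/(2π×0.0268×18.2) = 0.09798 K/W
R_expanded polystyrene = ln(176.8/111.8)/(2π×0.0375×18.2) = 0.1069 K/W
R_outer film = 1/(h_o·2πr_oL) = 1/(14.8×2π×0.1768×18.2) = 0.003342 K/W
R_total = 0.2083 K/W
Q = ΔT/R_total = 98/0.2083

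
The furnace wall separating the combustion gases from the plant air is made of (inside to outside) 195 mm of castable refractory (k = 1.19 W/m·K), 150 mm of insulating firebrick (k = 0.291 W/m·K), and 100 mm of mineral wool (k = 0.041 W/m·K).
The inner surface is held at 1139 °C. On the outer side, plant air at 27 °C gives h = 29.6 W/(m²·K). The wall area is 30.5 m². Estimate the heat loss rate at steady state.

Treating each layer as a thermal resistance in series:
R_castable refractory = L/(kA) = 0.195/(1.19×30.5) = 0.005373 K/W
R_insulating firebrick = L/(kA) = 0.15/(0.291×30.5) = 0.0169 K/W
R_mineral wool = L/(kA) = 0.1/(0.041×30.5) = 0.07997 K/W
R_outer film = 1/(h_o·A) = 1/(29.6×30.5) = 0.001108 K/W
R_total = 0.1033 K/W
Q = ΔT / R_total = 1112 / 0.1033

Q ≈ 10800 W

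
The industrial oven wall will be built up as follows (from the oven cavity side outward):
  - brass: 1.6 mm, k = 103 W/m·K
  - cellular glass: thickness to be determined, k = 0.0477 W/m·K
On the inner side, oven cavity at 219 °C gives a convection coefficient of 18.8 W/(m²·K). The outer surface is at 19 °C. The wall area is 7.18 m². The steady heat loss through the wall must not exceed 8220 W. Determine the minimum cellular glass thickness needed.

Using the resistance-network approach (series):
R_inner film = 1/(h_i·A) = 1/(18.8×7.18) = 0.007408 K/W
R_brass = L/(kA) = 0.0016/(103×7.18) = 2.164×10^-6 K/W
Sum of the known resistances R_other = 0.00741 K/W
Required total resistance R_tot = ΔT/Q_allow = 200/8220 = 0.02433 K/W
R_cellular glass = R_tot − R_other = 0.01692 K/W
L = R·k·A = 0.01692×0.0477×7.18

L ≈ 5.8 mm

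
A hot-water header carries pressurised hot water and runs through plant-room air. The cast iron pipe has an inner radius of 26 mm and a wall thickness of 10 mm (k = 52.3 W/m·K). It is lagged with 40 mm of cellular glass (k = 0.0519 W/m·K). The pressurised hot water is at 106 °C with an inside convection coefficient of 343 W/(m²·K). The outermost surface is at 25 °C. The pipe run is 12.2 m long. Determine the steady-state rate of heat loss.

Treating each annulus and film as a series resistance:
R_inner film = 1/(h_i·2πr₁L) = 1/(343×2π×0.026×12.2) = 0.001463 K/W
R_cast iron pipe wall = ln(36/26)/(2π×52.3×12.2) = 8.117×10^-5 K/W
R_cellular glass = ln(76/36)/(2π×0.0519×12.2) = 0.1878 K/W
R_total = 0.1894 K/W
Q = ΔT/R_total = 81/0.1894

Q ≈ 428 W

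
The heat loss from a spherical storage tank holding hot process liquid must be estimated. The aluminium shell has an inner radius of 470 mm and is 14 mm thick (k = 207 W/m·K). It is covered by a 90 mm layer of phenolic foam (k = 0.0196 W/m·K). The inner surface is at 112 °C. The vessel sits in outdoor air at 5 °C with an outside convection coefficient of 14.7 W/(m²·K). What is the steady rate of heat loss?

Q ≈ 80.3 W

Spherical conduction: R = (1/r_in − 1/r_out)/(4πk) per layer; series-sum.
R_aluminium shell = (1/0.47 − 1/0.484)/(4π×207) = 2.366×10^-5 K/W
R_phenolic foam = (1/0.484 − 1/0.574)/(4π×0.0196) = 1.315 K/W
R_outer film = 1/(h·4πr_o²) = 1/(14.7×4π×0.574²) = 0.01643 K/W
R_total = 1.332 K/W
Q = ΔT/R_total = 107/1.332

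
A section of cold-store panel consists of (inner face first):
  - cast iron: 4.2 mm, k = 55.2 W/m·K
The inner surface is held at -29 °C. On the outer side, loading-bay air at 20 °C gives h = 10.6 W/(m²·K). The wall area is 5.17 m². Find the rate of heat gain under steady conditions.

Q ≈ 2680 W

Series thermal resistances:
R_cast iron = L/(kA) = 0.0042/(55.2×5.17) = 1.472×10^-5 K/W
R_outer film = 1/(h_o·A) = 1/(10.6×5.17) = 0.01825 K/W
R_total = 0.01826 K/W
Q = ΔT / R_total = 49 / 0.01826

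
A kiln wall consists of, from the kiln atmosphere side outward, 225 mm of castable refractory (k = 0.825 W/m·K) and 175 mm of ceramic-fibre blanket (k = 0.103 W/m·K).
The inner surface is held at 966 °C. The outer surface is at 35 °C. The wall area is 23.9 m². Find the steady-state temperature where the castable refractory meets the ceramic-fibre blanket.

Model the wall as resistances in series:
R_castable refractory = L/(kA) = 0.225/(0.825×23.9) = 0.01141 K/W
R_ceramic-fibre blanket = L/(kA) = 0.175/(0.103×23.9) = 0.07109 K/W
R_total = 0.0825 K/W;  Q = ΔT/R_total = 931/0.0825 = 11280 W
T_interface = T_inner − Q·ΣR(inner→interface) = 966 − 11300×0.01141

T ≈ 837 °C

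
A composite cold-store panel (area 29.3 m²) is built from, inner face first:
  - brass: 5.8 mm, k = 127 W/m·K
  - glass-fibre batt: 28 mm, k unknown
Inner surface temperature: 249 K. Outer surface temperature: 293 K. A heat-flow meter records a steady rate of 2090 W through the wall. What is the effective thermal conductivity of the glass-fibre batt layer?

k ≈ 0.0454 W/(m·K)

Series thermal resistances:
R_brass = L/(kA) = 0.0058/(127×29.3) = 1.559×10^-6 K/W
Sum of known resistances R_other = 1.559×10^-6 K/W
Total R = ΔT/Q = 44/2090 = 0.02105 K/W
R_glass-fibre batt = R_total − R_other = 0.02105 K/W
k = L/(R·A) = 0.028/(0.02105×29.3)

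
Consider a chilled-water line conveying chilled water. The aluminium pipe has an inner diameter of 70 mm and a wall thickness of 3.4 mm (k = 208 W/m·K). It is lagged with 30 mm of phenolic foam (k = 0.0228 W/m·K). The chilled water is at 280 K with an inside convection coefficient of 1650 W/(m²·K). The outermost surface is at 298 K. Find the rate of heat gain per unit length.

q′ ≈ 4.46 W/m

Treating each annulus and film as a series resistance:
R_inner film = 1/(h_i·2πr₁L) = 1/(1650×2π×0.035×1) = 0.002756 K/W
R_aluminium pipe wall = ln(38.4/35)/(2π×208×1) = 7.094×10^-5 K/W
R_phenolic foam = ln(68.4/38.4)/(2π×0.0228×1) = 4.03 K/W
R_total = 4.033 K/W
Q = ΔT/R_total = 18/4.033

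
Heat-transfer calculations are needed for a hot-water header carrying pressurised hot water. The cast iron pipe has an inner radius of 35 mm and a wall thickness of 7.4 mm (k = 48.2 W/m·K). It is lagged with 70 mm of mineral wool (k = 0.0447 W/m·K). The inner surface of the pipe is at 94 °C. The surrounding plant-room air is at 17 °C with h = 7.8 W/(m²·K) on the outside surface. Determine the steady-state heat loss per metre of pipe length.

q′ ≈ 21.1 W/m

Per-layer cylindrical resistances, series-summed:
R_cast iron pipe wall = ln(42.4/35)/(2π×48.2×1) = 6.333×10^-4 K/W
R_mineral wool = ln(112.4/42.4)/(2π×0.0447×1) = 3.471 K/W
R_outer film = 1/(h_o·2πr_oL) = 1/(7.8×2π×0.1124×1) = 0.1815 K/W
R_total = 3.653 K/W
Q = ΔT/R_total = 77/3.653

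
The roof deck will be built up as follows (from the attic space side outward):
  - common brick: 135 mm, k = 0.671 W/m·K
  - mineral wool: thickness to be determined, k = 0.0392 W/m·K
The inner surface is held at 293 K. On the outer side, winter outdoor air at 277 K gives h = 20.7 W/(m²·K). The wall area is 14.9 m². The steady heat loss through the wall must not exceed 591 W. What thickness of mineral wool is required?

L ≈ 6.03 mm

Treating each layer as a thermal resistance in series:
R_common brick = L/(kA) = 0.135/(0.671×14.9) = 0.0135 K/W
R_outer film = 1/(h_o·A) = 1/(20.7×14.9) = 0.003242 K/W
Sum of the known resistances R_other = 0.01675 K/W
Required total resistance R_tot = ΔT/Q_allow = 16/591 = 0.02707 K/W
R_mineral wool = R_tot − R_other = 0.01033 K/W
L = R·k·A = 0.01033×0.0392×14.9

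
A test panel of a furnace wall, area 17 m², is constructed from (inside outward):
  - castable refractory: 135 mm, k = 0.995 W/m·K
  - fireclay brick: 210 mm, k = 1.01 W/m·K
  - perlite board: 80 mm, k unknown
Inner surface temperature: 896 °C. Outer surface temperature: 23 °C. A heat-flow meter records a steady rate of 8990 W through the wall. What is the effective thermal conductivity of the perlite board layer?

k ≈ 0.0612 W/(m·K)

Treating each layer as a thermal resistance in series:
R_castable refractory = L/(kA) = 0.135/(0.995×17) = 0.007981 K/W
R_fireclay brick = L/(kA) = 0.21/(1.01×17) = 0.01223 K/W
Sum of known resistances R_other = 0.02021 K/W
Total R = ΔT/Q = 873/8990 = 0.09711 K/W
R_perlite board = R_total − R_other = 0.0769 K/W
k = L/(R·A) = 0.08/(0.0769×17)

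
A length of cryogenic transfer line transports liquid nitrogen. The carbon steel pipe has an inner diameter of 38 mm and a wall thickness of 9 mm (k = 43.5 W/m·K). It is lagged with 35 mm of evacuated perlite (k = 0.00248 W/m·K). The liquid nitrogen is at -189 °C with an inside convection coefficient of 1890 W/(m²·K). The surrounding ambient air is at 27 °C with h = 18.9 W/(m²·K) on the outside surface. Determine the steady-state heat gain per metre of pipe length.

Per-layer cylindrical resistances, series-summed:
R_inner film = 1/(h_i·2πr₁L) = 1/(1890×2π×0.019×1) = 0.004432 K/W
R_carbon steel pipe wall = ln(28/19)/(2π×43.5×1) = 0.001419 K/W
R_evacuated perlite = ln(63/28)/(2π×0.00248×1) = 52.04 K/W
R_outer film = 1/(h_o·2πr_oL) = 1/(18.9×2π×0.063×1) = 0.1337 K/W
R_total = 52.18 K/W
Q = ΔT/R_total = 216/52.18

q′ ≈ 4.14 W/m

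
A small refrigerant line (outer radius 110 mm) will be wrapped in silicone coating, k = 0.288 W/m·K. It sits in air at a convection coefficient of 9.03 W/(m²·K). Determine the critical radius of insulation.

r_cr ≈ 31.9 mm

For a cylinder r_cr = k/h = 0.288/9.03
r_cr = 31.9 mm; since the bare radius (110 mm) is above r_cr, any added insulation will reduce heat loss.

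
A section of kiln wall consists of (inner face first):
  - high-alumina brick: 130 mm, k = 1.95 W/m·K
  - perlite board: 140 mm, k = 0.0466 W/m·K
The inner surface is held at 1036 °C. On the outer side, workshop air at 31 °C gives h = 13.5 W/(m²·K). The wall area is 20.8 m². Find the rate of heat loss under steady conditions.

Using the resistance-network approach (series):
R_high-alumina brick = L/(kA) = 0.13/(1.95×20.8) = 0.003205 K/W
R_perlite board = L/(kA) = 0.14/(0.0466×20.8) = 0.1444 K/W
R_outer film = 1/(h_o·A) = 1/(13.5×20.8) = 0.003561 K/W
R_total = 0.1512 K/W
Q = ΔT / R_total = 1005 / 0.1512

Q ≈ 6650 W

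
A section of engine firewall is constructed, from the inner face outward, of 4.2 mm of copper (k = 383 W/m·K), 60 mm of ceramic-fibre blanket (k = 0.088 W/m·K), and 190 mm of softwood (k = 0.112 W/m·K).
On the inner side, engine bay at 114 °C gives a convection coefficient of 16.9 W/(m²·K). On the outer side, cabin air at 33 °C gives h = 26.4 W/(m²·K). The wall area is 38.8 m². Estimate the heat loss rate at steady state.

Q ≈ 1270 W

Model the wall as resistances in series:
R_inner film = 1/(h_i·A) = 1/(16.9×38.8) = 0.001525 K/W
R_copper = L/(kA) = 0.0042/(383×38.8) = 2.826×10^-7 K/W
R_ceramic-fibre blanket = L/(kA) = 0.06/(0.088×38.8) = 0.01757 K/W
R_softwood = L/(kA) = 0.19/(0.112×38.8) = 0.04372 K/W
R_outer film = 1/(h_o·A) = 1/(26.4×38.8) = 9.763×10^-4 K/W
R_total = 0.0638 K/W
Q = ΔT / R_total = 81 / 0.0638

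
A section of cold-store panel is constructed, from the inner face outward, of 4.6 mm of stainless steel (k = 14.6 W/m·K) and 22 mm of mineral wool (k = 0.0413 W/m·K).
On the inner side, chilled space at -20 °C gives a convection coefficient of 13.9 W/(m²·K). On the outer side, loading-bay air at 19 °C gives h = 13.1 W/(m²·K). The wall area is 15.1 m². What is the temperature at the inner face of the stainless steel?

T ≈ -15.9 °C

Series thermal resistances:
R_inner film = 1/(h_i·A) = 1/(13.9×15.1) = 0.004764 K/W
R_stainless steel = L/(kA) = 0.0046/(14.6×15.1) = 2.087×10^-5 K/W
R_mineral wool = L/(kA) = 0.022/(0.0413×15.1) = 0.03528 K/W
R_outer film = 1/(h_o·A) = 1/(13.1×15.1) = 0.005055 K/W
R_total = 0.04512 K/W;  Q = ΔT/R_total = 39/0.04512 = 864.4 W
T_interface = T_inner + Q·ΣR(inner→interface) = -20 + 864×0.004764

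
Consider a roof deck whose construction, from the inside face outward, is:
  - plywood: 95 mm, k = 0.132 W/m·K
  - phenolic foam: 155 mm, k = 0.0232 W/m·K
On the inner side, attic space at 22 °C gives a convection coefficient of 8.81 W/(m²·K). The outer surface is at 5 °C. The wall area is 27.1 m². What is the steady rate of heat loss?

Q ≈ 61.3 W

Series thermal resistances:
R_inner film = 1/(h_i·A) = 1/(8.81×27.1) = 0.004188 K/W
R_plywood = L/(kA) = 0.095/(0.132×27.1) = 0.02656 K/W
R_phenolic foam = L/(kA) = 0.155/(0.0232×27.1) = 0.2465 K/W
R_total = 0.2773 K/W
Q = ΔT / R_total = 17 / 0.2773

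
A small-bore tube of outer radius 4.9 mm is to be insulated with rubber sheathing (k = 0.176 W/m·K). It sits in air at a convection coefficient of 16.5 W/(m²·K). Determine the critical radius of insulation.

r_cr ≈ 10.7 mm

For a cylinder r_cr = k/h = 0.176/16.5
r_cr = 10.7 mm; since the bare radius (4.9 mm) is below r_cr, adding a thin layer of insulation will *increase* heat loss.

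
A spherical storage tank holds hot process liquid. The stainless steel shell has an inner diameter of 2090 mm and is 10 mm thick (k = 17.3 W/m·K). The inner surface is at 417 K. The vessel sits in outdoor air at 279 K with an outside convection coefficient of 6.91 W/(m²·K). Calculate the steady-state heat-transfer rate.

Each spherical layer contributes R = (1/r_i − 1/r_o)/(4πk):
R_stainless steel shell = (1/1.045 − 1/1.055)/(4π×17.3) = 4.172×10^-5 K/W
R_outer film = 1/(h·4πr_o²) = 1/(6.91×4π×1.055²) = 0.01035 K/W
R_total = 0.01039 K/W
Q = ΔT/R_total = 138/0.01039

Q ≈ 13300 W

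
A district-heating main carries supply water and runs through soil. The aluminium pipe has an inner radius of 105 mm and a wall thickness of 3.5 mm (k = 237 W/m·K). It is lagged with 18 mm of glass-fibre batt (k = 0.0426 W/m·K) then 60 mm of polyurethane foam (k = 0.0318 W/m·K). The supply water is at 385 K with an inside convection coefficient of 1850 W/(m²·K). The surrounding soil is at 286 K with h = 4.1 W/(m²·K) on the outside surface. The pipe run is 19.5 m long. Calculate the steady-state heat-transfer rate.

Q ≈ 708 W

Per-layer cylindrical resistances, series-summed:
R_inner film = 1/(h_i·2πr₁L) = 1/(1850×2π×0.105×19.5) = 4.202×10^-5 K/W
R_aluminium pipe wall = ln(108.5/105)/(2π×237×19.5) = 1.129×10^-6 K/W
R_glass-fibre batt = ln(126.5/108.5)/(2π×0.0426×19.5) = 0.02941 K/W
R_polyurethane foam = ln(186.5/126.5)/(2π×0.0318×19.5) = 0.09963 K/W
R_outer film = 1/(h_o·2πr_oL) = 1/(4.1×2π×0.1865×19.5) = 0.01067 K/W
R_total = 0.1398 K/W
Q = ΔT/R_total = 99/0.1398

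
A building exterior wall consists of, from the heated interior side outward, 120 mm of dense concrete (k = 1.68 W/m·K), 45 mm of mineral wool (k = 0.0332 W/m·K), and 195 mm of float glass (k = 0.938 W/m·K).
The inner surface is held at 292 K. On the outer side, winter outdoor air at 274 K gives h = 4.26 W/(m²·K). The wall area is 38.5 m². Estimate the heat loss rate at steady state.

Q ≈ 371 W

Series thermal resistances:
R_dense concrete = L/(kA) = 0.12/(1.68×38.5) = 0.001855 K/W
R_mineral wool = L/(kA) = 0.045/(0.0332×38.5) = 0.03521 K/W
R_float glass = L/(kA) = 0.195/(0.938×38.5) = 0.0054 K/W
R_outer film = 1/(h_o·A) = 1/(4.26×38.5) = 0.006097 K/W
R_total = 0.04856 K/W
Q = ΔT / R_total = 18 / 0.04856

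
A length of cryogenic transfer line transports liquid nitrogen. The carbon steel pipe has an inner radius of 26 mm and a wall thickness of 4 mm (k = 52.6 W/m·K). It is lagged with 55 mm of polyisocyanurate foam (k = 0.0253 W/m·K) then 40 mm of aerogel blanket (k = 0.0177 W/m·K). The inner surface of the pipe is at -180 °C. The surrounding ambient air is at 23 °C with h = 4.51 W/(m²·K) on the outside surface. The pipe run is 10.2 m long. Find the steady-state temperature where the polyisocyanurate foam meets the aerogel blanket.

T ≈ -50.9 °C

Treating each annulus and film as a series resistance:
R_carbon steel pipe wall = ln(30/26)/(2π×52.6×10.2) = 4.245×10^-5 K/W
R_polyisocyanurate foam = ln(85/30)/(2π×0.0253×10.2) = 0.6423 K/W
R_aerogel blanket = ln(125/85)/(2π×0.0177×10.2) = 0.34 K/W
R_outer film = 1/(h_o·2πr_oL) = 1/(4.51×2π×0.125×10.2) = 0.02768 K/W
R_total = 1.01 K/W
Q = ΔT/R_total = 203/1.01
Q = 201 W
T_interface = T_inner + Q·ΣR(inner→interface) = -180 + 201×0.6423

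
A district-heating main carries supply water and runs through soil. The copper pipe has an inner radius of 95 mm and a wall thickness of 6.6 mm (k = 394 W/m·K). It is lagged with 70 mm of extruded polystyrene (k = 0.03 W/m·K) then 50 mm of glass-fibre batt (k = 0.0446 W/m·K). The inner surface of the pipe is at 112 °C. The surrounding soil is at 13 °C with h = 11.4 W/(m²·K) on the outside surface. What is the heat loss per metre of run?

Cylindrical conduction, so R = ln(r₂/r₁)/(2πkL) per layer, in series:
R_copper pipe wall = ln(101.6/95)/(2π×394×1) = 2.713×10^-5 K/W
R_extruded polystyrene = ln(171.6/101.6)/(2π×0.03×1) = 2.781 K/W
R_glass-fibre batt = ln(221.6/171.6)/(2π×0.0446×1) = 0.9125 K/W
R_outer film = 1/(h_o·2πr_oL) = 1/(11.4×2π×0.2216×1) = 0.063 K/W
R_total = 3.756 K/W
Q = ΔT/R_total = 99/3.756

q′ ≈ 26.4 W/m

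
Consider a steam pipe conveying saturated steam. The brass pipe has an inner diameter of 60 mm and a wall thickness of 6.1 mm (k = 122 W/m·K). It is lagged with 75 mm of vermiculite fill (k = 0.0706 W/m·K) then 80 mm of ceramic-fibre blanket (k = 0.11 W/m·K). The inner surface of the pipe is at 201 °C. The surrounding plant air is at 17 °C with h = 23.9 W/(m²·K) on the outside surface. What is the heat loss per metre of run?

q′ ≈ 54.9 W/m

Cylindrical conduction, so R = ln(r₂/r₁)/(2πkL) per layer, in series:
R_brass pipe wall = ln(36.1/30)/(2π×122×1) = 2.415×10^-4 K/W
R_vermiculite fill = ln(111.1/36.1)/(2π×0.0706×1) = 2.534 K/W
R_ceramic-fibre blanket = ln(191.1/111.1)/(2π×0.11×1) = 0.7847 K/W
R_outer film = 1/(h_o·2πr_oL) = 1/(23.9×2π×0.1911×1) = 0.03485 K/W
R_total = 3.354 K/W
Q = ΔT/R_total = 184/3.354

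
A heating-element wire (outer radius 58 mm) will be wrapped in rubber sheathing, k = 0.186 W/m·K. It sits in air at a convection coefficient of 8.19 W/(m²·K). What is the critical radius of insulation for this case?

For a cylinder r_cr = k/h = 0.186/8.19
r_cr = 22.7 mm; since the bare radius (58 mm) is above r_cr, any added insulation will reduce heat loss.

r_cr ≈ 22.7 mm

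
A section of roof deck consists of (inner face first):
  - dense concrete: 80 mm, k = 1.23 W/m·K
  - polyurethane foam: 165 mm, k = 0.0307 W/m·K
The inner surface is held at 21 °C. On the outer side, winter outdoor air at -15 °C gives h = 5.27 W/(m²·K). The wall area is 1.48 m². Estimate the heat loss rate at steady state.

Using the resistance-network approach (series):
R_dense concrete = L/(kA) = 0.08/(1.23×1.48) = 0.04395 K/W
R_polyurethane foam = L/(kA) = 0.165/(0.0307×1.48) = 3.631 K/W
R_outer film = 1/(h_o·A) = 1/(5.27×1.48) = 0.1282 K/W
R_total = 3.804 K/W
Q = ΔT / R_total = 36 / 3.804

Q ≈ 9.46 W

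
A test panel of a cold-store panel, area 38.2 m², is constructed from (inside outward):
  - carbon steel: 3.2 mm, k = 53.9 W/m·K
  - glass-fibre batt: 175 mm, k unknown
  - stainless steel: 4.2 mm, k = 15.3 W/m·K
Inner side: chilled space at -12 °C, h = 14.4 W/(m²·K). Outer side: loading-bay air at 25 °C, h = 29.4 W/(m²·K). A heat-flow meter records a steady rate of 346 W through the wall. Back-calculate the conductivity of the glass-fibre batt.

k ≈ 0.044 W/(m·K)

Model the wall as resistances in series:
R_inner film = 1/(h_i·A) = 1/(14.4×38.2) = 0.001818 K/W
R_carbon steel = L/(kA) = 0.0032/(53.9×38.2) = 1.554×10^-6 K/W
R_stainless steel = L/(kA) = 0.0042/(15.3×38.2) = 7.186×10^-6 K/W
R_outer film = 1/(h_o·A) = 1/(29.4×38.2) = 8.904×10^-4 K/W
Sum of known resistances R_other = 0.002717 K/W
Total R = ΔT/Q = 37/346 = 0.1069 K/W
R_glass-fibre batt = R_total − R_other = 0.1042 K/W
k = L/(R·A) = 0.175/(0.1042×38.2)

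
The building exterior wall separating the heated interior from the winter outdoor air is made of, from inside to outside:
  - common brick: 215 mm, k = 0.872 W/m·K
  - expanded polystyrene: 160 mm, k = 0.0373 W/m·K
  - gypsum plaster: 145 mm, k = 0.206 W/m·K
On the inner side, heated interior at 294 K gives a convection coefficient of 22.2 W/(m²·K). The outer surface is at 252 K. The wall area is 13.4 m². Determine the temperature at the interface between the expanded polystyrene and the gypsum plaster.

T ≈ 258 K

Thermal resistances in series:
R_inner film = 1/(h_i·A) = 1/(22.2×13.4) = 0.003362 K/W
R_common brick = L/(kA) = 0.215/(0.872×13.4) = 0.0184 K/W
R_expanded polystyrene = L/(kA) = 0.16/(0.0373×13.4) = 0.3201 K/W
R_gypsum plaster = L/(kA) = 0.145/(0.206×13.4) = 0.05253 K/W
R_total = 0.3944 K/W;  Q = ΔT/R_total = 42/0.3944 = 106.5 W
T_interface = T_inner − Q·ΣR(inner→interface) = 294 − 106×0.3419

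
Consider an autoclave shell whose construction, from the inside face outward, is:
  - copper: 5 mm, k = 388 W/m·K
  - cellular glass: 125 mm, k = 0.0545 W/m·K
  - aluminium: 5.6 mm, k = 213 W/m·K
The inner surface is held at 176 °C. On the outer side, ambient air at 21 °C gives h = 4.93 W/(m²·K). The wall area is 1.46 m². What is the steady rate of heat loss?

Q ≈ 90.6 W

Using the resistance-network approach (series):
R_copper = L/(kA) = 0.005/(388×1.46) = 8.826×10^-6 K/W
R_cellular glass = L/(kA) = 0.125/(0.0545×1.46) = 1.571 K/W
R_aluminium = L/(kA) = 0.0056/(213×1.46) = 1.801×10^-5 K/W
R_outer film = 1/(h_o·A) = 1/(4.93×1.46) = 0.1389 K/W
R_total = 1.71 K/W
Q = ΔT / R_total = 155 / 1.71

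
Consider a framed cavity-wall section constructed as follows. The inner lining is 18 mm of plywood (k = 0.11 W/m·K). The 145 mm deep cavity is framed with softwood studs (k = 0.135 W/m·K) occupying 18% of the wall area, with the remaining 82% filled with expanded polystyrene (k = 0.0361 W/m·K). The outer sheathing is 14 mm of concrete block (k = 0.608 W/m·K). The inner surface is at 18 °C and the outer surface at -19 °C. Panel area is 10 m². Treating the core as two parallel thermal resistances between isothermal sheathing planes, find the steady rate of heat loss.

Sheathing layers in series; stud and cavity paths in parallel between them.
R_inner = 0.018/(0.11×10) = 0.01636 K/W
R_stud  = 0.145/(0.135×0.18×10) = 0.5967 K/W
R_cav   = 0.145/(0.0361×0.82×10) = 0.4898 K/W
1/R_core = 1/R_stud + 1/R_cav → R_core = 0.269 K/W
R_outer = 0.014/(0.608×10) = 0.002303 K/W
R_total = 0.2877 K/W
Q = ΔT/R_total = 37/0.2877

Q ≈ 129 W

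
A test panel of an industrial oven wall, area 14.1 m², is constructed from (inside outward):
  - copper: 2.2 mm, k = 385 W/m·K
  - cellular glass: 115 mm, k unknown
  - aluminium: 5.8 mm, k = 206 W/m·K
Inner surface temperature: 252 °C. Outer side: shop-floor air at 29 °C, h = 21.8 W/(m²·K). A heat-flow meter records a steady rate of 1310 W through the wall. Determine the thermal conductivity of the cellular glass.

Using the resistance-network approach (series):
R_copper = L/(kA) = 0.0022/(385×14.1) = 4.053×10^-7 K/W
R_aluminium = L/(kA) = 0.0058/(206×14.1) = 1.997×10^-6 K/W
R_outer film = 1/(h_o·A) = 1/(21.8×14.1) = 0.003253 K/W
Sum of known resistances R_other = 0.003256 K/W
Total R = ΔT/Q = 223/1310 = 0.1702 K/W
R_cellular glass = R_total − R_other = 0.167 K/W
k = L/(R·A) = 0.115/(0.167×14.1)

k ≈ 0.0488 W/(m·K)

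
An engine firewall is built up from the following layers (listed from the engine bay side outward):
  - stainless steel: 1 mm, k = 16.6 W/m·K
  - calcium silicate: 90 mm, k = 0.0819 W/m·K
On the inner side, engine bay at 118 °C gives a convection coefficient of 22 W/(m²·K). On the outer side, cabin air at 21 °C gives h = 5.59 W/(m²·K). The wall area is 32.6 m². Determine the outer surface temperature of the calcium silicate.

Using the resistance-network approach (series):
R_inner film = 1/(h_i·A) = 1/(22×32.6) = 0.001394 K/W
R_stainless steel = L/(kA) = 0.001/(16.6×32.6) = 1.848×10^-6 K/W
R_calcium silicate = L/(kA) = 0.09/(0.0819×32.6) = 0.03371 K/W
R_outer film = 1/(h_o·A) = 1/(5.59×32.6) = 0.005487 K/W
R_total = 0.04059 K/W;  Q = ΔT/R_total = 97/0.04059 = 2390 W
T_interface = T_inner − Q·ΣR(inner→interface) = 118 − 2390×0.0351

T ≈ 34.1 °C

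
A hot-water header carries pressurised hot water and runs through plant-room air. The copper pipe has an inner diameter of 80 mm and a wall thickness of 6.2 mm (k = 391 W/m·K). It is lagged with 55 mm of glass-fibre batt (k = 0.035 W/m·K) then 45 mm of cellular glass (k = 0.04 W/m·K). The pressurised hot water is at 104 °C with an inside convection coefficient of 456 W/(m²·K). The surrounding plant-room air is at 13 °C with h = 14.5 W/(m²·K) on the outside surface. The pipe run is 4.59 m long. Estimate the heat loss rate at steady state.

Q ≈ 81.7 W

Per-layer cylindrical resistances, series-summed:
R_inner film = 1/(h_i·2πr₁L) = 1/(456×2π×0.04×4.59) = 0.001901 K/W
R_copper pipe wall = ln(46.2/40)/(2π×391×4.59) = 1.278×10^-5 K/W
R_glass-fibre batt = ln(101.2/46.2)/(2π×0.035×4.59) = 0.7768 K/W
R_cellular glass = ln(146.2/101.2)/(2π×0.04×4.59) = 0.3189 K/W
R_outer film = 1/(h_o·2πr_oL) = 1/(14.5×2π×0.1462×4.59) = 0.01636 K/W
R_total = 1.114 K/W
Q = ΔT/R_total = 91/1.114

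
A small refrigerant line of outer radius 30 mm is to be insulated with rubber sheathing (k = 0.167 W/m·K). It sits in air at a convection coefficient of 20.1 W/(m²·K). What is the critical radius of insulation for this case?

r_cr ≈ 8.31 mm

For a cylinder r_cr = k/h = 0.167/20.1
r_cr = 8.31 mm; since the bare radius (30 mm) is above r_cr, any added insulation will reduce heat loss.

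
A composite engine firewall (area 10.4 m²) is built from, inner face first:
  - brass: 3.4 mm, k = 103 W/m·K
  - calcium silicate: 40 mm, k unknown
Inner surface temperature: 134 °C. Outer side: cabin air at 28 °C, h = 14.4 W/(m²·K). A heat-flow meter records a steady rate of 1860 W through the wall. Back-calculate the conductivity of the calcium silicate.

Model the wall as resistances in series:
R_brass = L/(kA) = 0.0034/(103×10.4) = 3.174×10^-6 K/W
R_outer film = 1/(h_o·A) = 1/(14.4×10.4) = 0.006677 K/W
Sum of known resistances R_other = 0.006681 K/W
Total R = ΔT/Q = 106/1860 = 0.05699 K/W
R_calcium silicate = R_total − R_other = 0.05031 K/W
k = L/(R·A) = 0.04/(0.05031×10.4)

k ≈ 0.0765 W/(m·K)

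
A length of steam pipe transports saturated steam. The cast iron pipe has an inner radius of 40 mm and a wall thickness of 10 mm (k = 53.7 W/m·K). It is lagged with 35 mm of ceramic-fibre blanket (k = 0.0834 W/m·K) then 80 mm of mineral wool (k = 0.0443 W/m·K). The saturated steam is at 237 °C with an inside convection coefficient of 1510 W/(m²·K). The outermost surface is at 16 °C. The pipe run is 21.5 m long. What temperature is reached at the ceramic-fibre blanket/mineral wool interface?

T ≈ 171 °C

Cylindrical conduction, so R = ln(r₂/r₁)/(2πkL) per layer, in series:
R_inner film = 1/(h_i·2πr₁L) = 1/(1510×2π×0.04×21.5) = 1.226×10^-4 K/W
R_cast iron pipe wall = ln(50/40)/(2π×53.7×21.5) = 3.076×10^-5 K/W
R_ceramic-fibre blanket = ln(85/50)/(2π×0.0834×21.5) = 0.0471 K/W
R_mineral wool = ln(165/85)/(2π×0.0443×21.5) = 0.1108 K/W
R_total = 0.1581 K/W
Q = ΔT/R_total = 221/0.1581
Q = 1400 W
T_interface = T_inner − Q·ΣR(inner→interface) = 237 − 1400×0.04725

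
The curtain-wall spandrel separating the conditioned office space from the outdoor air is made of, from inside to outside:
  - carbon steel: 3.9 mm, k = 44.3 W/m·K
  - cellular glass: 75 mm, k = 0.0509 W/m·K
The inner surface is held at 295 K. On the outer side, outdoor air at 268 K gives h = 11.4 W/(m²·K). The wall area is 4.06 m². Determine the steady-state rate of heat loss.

Treating each layer as a thermal resistance in series:
R_carbon steel = L/(kA) = 0.0039/(44.3×4.06) = 2.168×10^-5 K/W
R_cellular glass = L/(kA) = 0.075/(0.0509×4.06) = 0.3629 K/W
R_outer film = 1/(h_o·A) = 1/(11.4×4.06) = 0.02161 K/W
R_total = 0.3846 K/W
Q = ΔT / R_total = 27 / 0.3846

Q ≈ 70.2 W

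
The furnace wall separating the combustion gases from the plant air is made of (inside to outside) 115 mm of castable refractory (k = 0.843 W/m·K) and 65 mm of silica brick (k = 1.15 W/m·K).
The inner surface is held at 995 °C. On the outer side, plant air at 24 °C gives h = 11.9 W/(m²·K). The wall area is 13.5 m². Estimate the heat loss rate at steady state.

Q ≈ 47300 W

Series thermal resistances:
R_castable refractory = L/(kA) = 0.115/(0.843×13.5) = 0.01011 K/W
R_silica brick = L/(kA) = 0.065/(1.15×13.5) = 0.004187 K/W
R_outer film = 1/(h_o·A) = 1/(11.9×13.5) = 0.006225 K/W
R_total = 0.02052 K/W
Q = ΔT / R_total = 971 / 0.02052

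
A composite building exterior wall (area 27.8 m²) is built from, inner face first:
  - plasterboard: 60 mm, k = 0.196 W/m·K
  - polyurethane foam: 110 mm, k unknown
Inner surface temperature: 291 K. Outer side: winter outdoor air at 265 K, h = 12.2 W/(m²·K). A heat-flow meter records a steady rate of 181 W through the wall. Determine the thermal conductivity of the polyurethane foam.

Series thermal resistances:
R_plasterboard = L/(kA) = 0.06/(0.196×27.8) = 0.01101 K/W
R_outer film = 1/(h_o·A) = 1/(12.2×27.8) = 0.002948 K/W
Sum of known resistances R_other = 0.01396 K/W
Total R = ΔT/Q = 26/181 = 0.1436 K/W
R_polyurethane foam = R_total − R_other = 0.1297 K/W
k = L/(R·A) = 0.11/(0.1297×27.8)

k ≈ 0.0305 W/(m·K)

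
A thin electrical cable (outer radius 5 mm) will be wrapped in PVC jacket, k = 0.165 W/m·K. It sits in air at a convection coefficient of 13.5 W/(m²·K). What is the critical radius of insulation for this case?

r_cr ≈ 12.2 mm

For a cylinder r_cr = k/h = 0.165/13.5
r_cr = 12.2 mm; since the bare radius (5 mm) is below r_cr, adding a thin layer of insulation will *increase* heat loss.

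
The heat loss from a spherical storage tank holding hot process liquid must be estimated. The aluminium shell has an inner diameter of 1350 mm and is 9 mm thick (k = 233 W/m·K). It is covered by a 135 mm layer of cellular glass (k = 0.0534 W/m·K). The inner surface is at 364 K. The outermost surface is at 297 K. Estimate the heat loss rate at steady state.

Radial (spherical) resistances in series:
R_aluminium shell = (1/0.675 − 1/0.684)/(4π×233) = 6.658×10^-6 K/W
R_cellular glass = (1/0.684 − 1/0.819)/(4π×0.0534) = 0.3591 K/W
R_total = 0.3591 K/W
Q = ΔT/R_total = 67/0.3591

Q ≈ 187 W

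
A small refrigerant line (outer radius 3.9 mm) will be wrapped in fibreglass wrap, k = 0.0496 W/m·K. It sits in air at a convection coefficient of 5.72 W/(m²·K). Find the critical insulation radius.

For a cylinder r_cr = k/h = 0.0496/5.72
r_cr = 8.67 mm; since the bare radius (3.9 mm) is below r_cr, adding a thin layer of insulation will *increase* heat loss.

r_cr ≈ 8.67 mm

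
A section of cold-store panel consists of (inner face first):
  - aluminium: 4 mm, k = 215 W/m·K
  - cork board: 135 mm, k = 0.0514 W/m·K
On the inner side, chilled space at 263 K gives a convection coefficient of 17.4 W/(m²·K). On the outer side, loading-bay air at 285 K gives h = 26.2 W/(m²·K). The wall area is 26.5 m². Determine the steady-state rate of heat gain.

Using the resistance-network approach (series):
R_inner film = 1/(h_i·A) = 1/(17.4×26.5) = 0.002169 K/W
R_aluminium = L/(kA) = 0.004/(215×26.5) = 7.021×10^-7 K/W
R_cork board = L/(kA) = 0.135/(0.0514×26.5) = 0.09911 K/W
R_outer film = 1/(h_o·A) = 1/(26.2×26.5) = 0.00144 K/W
R_total = 0.1027 K/W
Q = ΔT / R_total = 22 / 0.1027

Q ≈ 214 W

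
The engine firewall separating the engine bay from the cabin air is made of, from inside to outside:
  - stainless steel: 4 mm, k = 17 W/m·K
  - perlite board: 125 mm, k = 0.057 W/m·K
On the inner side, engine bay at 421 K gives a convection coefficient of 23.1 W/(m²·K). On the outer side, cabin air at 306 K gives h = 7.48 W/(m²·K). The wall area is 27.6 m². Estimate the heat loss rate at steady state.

Q ≈ 1340 W

Model the wall as resistances in series:
R_inner film = 1/(h_i·A) = 1/(23.1×27.6) = 0.001568 K/W
R_stainless steel = L/(kA) = 0.004/(17×27.6) = 8.525×10^-6 K/W
R_perlite board = L/(kA) = 0.125/(0.057×27.6) = 0.07946 K/W
R_outer film = 1/(h_o·A) = 1/(7.48×27.6) = 0.004844 K/W
R_total = 0.08588 K/W
Q = ΔT / R_total = 115 / 0.08588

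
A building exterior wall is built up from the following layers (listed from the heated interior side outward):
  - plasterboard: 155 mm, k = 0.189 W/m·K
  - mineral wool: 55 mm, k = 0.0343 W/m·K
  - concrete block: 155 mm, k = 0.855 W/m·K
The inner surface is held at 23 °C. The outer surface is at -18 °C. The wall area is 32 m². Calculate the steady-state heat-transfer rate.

Treating each layer as a thermal resistance in series:
R_plasterboard = L/(kA) = 0.155/(0.189×32) = 0.02563 K/W
R_mineral wool = L/(kA) = 0.055/(0.0343×32) = 0.05011 K/W
R_concrete block = L/(kA) = 0.155/(0.855×32) = 0.005665 K/W
R_total = 0.0814 K/W
Q = ΔT / R_total = 41 / 0.0814

Q ≈ 504 W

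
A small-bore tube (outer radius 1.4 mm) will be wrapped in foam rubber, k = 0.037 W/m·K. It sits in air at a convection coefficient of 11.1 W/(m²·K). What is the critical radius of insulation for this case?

For a cylinder r_cr = k/h = 0.037/11.1
r_cr = 3.33 mm; since the bare radius (1.4 mm) is below r_cr, adding a thin layer of insulation will *increase* heat loss.

r_cr ≈ 3.33 mm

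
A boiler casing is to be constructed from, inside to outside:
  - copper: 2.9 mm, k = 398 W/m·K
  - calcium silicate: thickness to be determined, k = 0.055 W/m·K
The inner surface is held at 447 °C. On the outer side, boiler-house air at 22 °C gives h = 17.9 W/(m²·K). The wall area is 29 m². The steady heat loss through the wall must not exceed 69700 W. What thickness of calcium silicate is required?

L ≈ 6.65 mm

Series thermal resistances:
R_copper = L/(kA) = 0.0029/(398×29) = 2.513×10^-7 K/W
R_outer film = 1/(h_o·A) = 1/(17.9×29) = 0.001926 K/W
Sum of the known resistances R_other = 0.001927 K/W
Required total resistance R_tot = ΔT/Q_allow = 425/69700 = 0.006098 K/W
R_calcium silicate = R_tot − R_other = 0.004171 K/W
L = R·k·A = 0.004171×0.055×29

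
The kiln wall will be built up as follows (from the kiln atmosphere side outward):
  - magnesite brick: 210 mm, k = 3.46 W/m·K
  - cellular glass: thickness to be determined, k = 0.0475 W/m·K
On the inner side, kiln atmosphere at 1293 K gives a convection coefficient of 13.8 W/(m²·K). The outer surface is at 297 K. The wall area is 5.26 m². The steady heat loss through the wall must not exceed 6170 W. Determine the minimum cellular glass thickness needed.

Treating each layer as a thermal resistance in series:
R_inner film = 1/(h_i·A) = 1/(13.8×5.26) = 0.01378 K/W
R_magnesite brick = L/(kA) = 0.21/(3.46×5.26) = 0.01154 K/W
Sum of the known resistances R_other = 0.02532 K/W
Required total resistance R_tot = ΔT/Q_allow = 996/6170 = 0.1614 K/W
R_cellular glass = R_tot − R_other = 0.1361 K/W
L = R·k·A = 0.1361×0.0475×5.26

L ≈ 34 mm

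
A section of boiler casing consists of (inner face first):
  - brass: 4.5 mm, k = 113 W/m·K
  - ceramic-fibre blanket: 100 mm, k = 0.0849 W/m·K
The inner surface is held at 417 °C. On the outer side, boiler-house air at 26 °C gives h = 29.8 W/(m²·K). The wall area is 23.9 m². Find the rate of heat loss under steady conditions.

Q ≈ 7710 W

Treating each layer as a thermal resistance in series:
R_brass = L/(kA) = 0.0045/(113×23.9) = 1.666×10^-6 K/W
R_ceramic-fibre blanket = L/(kA) = 0.1/(0.0849×23.9) = 0.04928 K/W
R_outer film = 1/(h_o·A) = 1/(29.8×23.9) = 0.001404 K/W
R_total = 0.05069 K/W
Q = ΔT / R_total = 391 / 0.05069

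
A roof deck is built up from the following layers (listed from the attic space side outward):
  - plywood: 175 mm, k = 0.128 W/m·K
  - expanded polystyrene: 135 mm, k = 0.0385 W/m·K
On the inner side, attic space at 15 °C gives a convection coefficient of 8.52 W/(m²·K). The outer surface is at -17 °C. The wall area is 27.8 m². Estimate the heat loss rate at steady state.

Using the resistance-network approach (series):
R_inner film = 1/(h_i·A) = 1/(8.52×27.8) = 0.004222 K/W
R_plywood = L/(kA) = 0.175/(0.128×27.8) = 0.04918 K/W
R_expanded polystyrene = L/(kA) = 0.135/(0.0385×27.8) = 0.1261 K/W
R_total = 0.1795 K/W
Q = ΔT / R_total = 32 / 0.1795

Q ≈ 178 W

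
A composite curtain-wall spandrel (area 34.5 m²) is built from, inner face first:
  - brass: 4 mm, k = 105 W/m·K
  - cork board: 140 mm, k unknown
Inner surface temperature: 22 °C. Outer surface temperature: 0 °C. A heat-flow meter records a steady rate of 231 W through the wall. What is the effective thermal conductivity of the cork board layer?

Using the resistance-network approach (series):
R_brass = L/(kA) = 0.004/(105×34.5) = 1.104×10^-6 K/W
Sum of known resistances R_other = 1.104×10^-6 K/W
Total R = ΔT/Q = 22/231 = 0.09524 K/W
R_cork board = R_total − R_other = 0.09524 K/W
k = L/(R·A) = 0.14/(0.09524×34.5)

k ≈ 0.0426 W/(m·K)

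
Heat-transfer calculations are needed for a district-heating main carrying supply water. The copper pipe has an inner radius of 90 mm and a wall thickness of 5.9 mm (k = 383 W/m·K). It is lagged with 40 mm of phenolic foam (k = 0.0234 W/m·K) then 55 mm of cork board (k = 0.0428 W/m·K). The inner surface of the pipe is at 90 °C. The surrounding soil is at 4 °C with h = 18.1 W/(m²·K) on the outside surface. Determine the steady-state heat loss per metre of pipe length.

q′ ≈ 23.4 W/m

Treating each annulus and film as a series resistance:
R_copper pipe wall = ln(95.9/90)/(2π×383×1) = 2.639×10^-5 K/W
R_phenolic foam = ln(135.9/95.9)/(2π×0.0234×1) = 2.371 K/W
R_cork board = ln(190.9/135.9)/(2π×0.0428×1) = 1.264 K/W
R_outer film = 1/(h_o·2πr_oL) = 1/(18.1×2π×0.1909×1) = 0.04606 K/W
R_total = 3.681 K/W
Q = ΔT/R_total = 86/3.681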